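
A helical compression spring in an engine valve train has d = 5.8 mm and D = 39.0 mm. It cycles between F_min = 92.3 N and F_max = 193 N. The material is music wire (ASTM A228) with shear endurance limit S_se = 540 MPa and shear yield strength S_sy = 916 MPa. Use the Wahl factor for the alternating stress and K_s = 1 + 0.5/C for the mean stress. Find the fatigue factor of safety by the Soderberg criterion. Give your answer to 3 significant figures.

C = D/d = 39.0/5.8 = 6.7241; K_W = (4C−1)/(4C−4)+0.615/C = 1.2225; K_s = 1+0.5/C = 1.0744
F_a = (F_max−F_min)/2 = 50.35 N; F_m = (F_max+F_min)/2 = 142.65 N
τ_a = K_W·8F_aD/(πd³) = 1.2225 × 25.628 = 31.33 MPa
τ_m = K_s·8F_mD/(πd³) = 1.0744 × 72.609 = 78.009 MPa
Soderberg: 1/n_f = τ_a/S_se + τ_m/S_sy = 31.33/540 + 78.009/916 = 0.05802 + 0.08516 = 0.14318
n_f = 1/0.14318 = 6.984

6.98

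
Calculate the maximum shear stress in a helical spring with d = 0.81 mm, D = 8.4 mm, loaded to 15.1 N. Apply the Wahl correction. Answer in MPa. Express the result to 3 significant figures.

692 MPa

Spring index C = D/d = 8.4/0.81 = 10.3704
K_W = (4C−1)/(4C−4) + 0.615/C = 40.481/37.481 + 0.0593 = 1.1393
τ₀ = 8FD/(πd³) = 8·15.1·8.4/(π·0.81³) = 1014.72/1.6696 = 607.77 MPa
τ_max = K·τ₀ = 1.1393 × 607.77 = 692.46 MPa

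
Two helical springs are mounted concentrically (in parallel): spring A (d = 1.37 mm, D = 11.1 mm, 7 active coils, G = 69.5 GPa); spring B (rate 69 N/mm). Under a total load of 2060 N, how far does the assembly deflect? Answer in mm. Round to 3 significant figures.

k_A = Gd⁴/(8D³N_a) = (69.5×10³)(1.37⁴)/(8·11.1³·7) = 3.1968 N/mm
Parallel: k_eq = 3.1968 + 69 = 72.197 N/mm
δ = F/k_eq = 2060/72.197 = 28.533 mm

28.5 mm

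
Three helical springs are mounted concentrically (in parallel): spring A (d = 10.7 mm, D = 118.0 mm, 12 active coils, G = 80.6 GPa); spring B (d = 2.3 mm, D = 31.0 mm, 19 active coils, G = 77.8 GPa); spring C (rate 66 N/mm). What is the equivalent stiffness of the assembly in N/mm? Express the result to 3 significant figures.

73.2 N/mm

k_A = Gd⁴/(8D³N_a) = (80.6×10³)(10.7⁴)/(8·118.0³·12) = 6.6981 N/mm
k_B = Gd⁴/(8D³N_a) = (77.8×10³)(2.3⁴)/(8·31.0³·19) = 0.4808 N/mm
Parallel: k_eq = 6.6981 + 0.4808 + 66 = 73.179 N/mm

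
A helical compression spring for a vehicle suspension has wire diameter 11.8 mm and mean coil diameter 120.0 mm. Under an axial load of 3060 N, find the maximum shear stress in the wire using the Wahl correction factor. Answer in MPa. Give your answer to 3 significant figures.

650 MPa

Spring index C = D/d = 120.0/11.8 = 10.1695
K_W = (4C−1)/(4C−4) + 0.615/C = 39.678/36.678 + 0.0605 = 1.1423
τ₀ = 8FD/(πd³) = 8·3060·120.0/(π·11.8³) = 2.9376e+06/5161.7 = 569.11 MPa
τ_max = K·τ₀ = 1.1423 × 569.11 = 650.08 MPa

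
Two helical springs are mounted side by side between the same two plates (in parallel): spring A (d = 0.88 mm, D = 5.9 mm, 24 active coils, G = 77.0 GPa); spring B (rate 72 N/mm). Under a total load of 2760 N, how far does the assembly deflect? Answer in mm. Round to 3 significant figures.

k_A = Gd⁴/(8D³N_a) = (77.0×10³)(0.88⁴)/(8·5.9³·24) = 1.171 N/mm
Parallel: k_eq = 1.171 + 72 = 73.171 N/mm
δ = F/k_eq = 2760/73.171 = 37.72 mm

37.7 mm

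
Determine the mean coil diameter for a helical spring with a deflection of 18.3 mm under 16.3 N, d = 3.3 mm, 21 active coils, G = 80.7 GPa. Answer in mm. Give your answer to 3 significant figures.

40.0 mm

Required rate k = F/δ = 16.3/18.3 = 0.89071 N/mm
D = (Gd⁴/(8N_a·k))^(1/3) = (80.7×10³·3.3⁴/(8·21·0.89071))^(1/3)
  = (63956.3)^(1/3) = 39.9909 mm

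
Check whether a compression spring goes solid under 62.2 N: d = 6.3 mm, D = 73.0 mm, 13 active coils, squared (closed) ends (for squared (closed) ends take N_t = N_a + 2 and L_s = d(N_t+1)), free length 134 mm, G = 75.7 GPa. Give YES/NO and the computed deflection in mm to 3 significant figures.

NO, δ = 21.1 mm

k = Gd⁴/(8D³N_a) = (75.7×10³)(6.3⁴)/(8·73.0³·13) = 2.9475 N/mm
N_t = 15; L_s = 6.3·16 = 100.8 mm; δ_solid = L₀ − L_s = 134 − 100.8 = 33.2 mm
δ = F/k = 62.2/2.9475 = 21.103 mm
δ < δ_solid → spring does not go solid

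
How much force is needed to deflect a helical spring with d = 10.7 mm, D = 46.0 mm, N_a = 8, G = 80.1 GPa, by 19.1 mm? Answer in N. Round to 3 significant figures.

3220 N

k = Gd⁴/(8D³N_a) = (80.1×10³)(10.7⁴)/(8·46.0³·8) = 168.54 N/mm
F = k·δ = 168.54 × 19.1 = 3219.2 N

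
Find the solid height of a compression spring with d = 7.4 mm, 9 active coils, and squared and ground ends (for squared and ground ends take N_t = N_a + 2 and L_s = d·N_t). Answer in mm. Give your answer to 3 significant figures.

81.4 mm

squared and ground ends: N_t = N_a + 2 = 9 + 2 = 11
L_s = d·N_t = 7.4 × 11 = 81.4 mm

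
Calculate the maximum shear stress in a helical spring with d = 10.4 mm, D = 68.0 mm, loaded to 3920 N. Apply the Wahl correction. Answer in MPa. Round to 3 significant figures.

Spring index C = D/d = 68.0/10.4 = 6.5385
K_W = (4C−1)/(4C−4) + 0.615/C = 25.154/22.154 + 0.0941 = 1.2295
τ₀ = 8FD/(πd³) = 8·3920·68.0/(π·10.4³) = 2.13248e+06/3533.9 = 603.44 MPa
τ_max = K·τ₀ = 1.2295 × 603.44 = 741.92 MPa

742 MPa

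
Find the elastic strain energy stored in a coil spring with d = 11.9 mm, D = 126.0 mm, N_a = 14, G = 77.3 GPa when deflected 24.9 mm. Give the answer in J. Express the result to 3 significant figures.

2.14 J

k = Gd⁴/(8D³N_a) = (77.3×10³)(11.9⁴)/(8·126.0³·14) = 6.9189 N/mm
U = ½kδ² = 0.5 × 6.9189 × 24.9² = 2144.9 N·mm = 2.1449 J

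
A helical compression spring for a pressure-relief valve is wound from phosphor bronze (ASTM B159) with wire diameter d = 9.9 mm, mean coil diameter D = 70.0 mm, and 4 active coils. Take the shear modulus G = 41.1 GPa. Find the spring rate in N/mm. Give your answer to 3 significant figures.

36.0 N/mm

k = Gd⁴/(8D³N_a) = (41.1×10³ × 9.9⁴) / (8 × 70.0³ × 4)
  = 3.94805e+08 / 1.0976e+07 = 35.97 N/mm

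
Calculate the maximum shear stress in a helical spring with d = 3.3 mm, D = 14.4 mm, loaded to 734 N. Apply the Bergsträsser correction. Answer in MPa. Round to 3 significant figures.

Spring index C = D/d = 14.4/3.3 = 4.3636
K_B = (4C+2)/(4C−3) = 19.455/14.455 = 1.3459
τ₀ = 8FD/(πd³) = 8·734·14.4/(π·3.3³) = 84556.8/112.9 = 748.96 MPa
τ_max = K·τ₀ = 1.3459 × 748.96 = 1008 MPa

1010 MPa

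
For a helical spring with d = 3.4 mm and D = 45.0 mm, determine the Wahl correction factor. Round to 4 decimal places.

C = D/d = 45.0/3.4 = 13.2353
K_W = (4C−1)/(4C−4) + 0.615/C = 51.941/48.941 + 0.0465 = 1.1078

1.1078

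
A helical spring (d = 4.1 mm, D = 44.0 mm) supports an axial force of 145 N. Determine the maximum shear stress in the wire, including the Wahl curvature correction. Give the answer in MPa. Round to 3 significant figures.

Spring index C = D/d = 44.0/4.1 = 10.7317
K_W = (4C−1)/(4C−4) + 0.615/C = 41.927/38.927 + 0.0573 = 1.1344
τ₀ = 8FD/(πd³) = 8·145·44.0/(π·4.1³) = 51040/216.52 = 235.73 MPa
τ_max = K·τ₀ = 1.1344 × 235.73 = 267.4 MPa

267 MPa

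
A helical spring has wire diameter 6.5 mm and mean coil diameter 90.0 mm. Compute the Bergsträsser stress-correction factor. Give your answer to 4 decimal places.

C = D/d = 90.0/6.5 = 13.8462
K_B = (4C+2)/(4C−3) = 57.385/52.385 = 1.0954

1.0954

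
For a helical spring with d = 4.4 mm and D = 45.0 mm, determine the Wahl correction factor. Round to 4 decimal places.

1.1414

C = D/d = 45.0/4.4 = 10.2273
K_W = (4C−1)/(4C−4) + 0.615/C = 39.909/36.909 + 0.0601 = 1.1414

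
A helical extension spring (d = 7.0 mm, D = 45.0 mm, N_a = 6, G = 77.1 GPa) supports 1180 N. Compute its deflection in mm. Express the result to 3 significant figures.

k = Gd⁴/(8D³N_a) = (77.1×10³)(7.0⁴)/(8·45.0³·6) = 42.322 N/mm
δ = F/k = 1180 / 42.322 = 27.881 mm

27.9 mm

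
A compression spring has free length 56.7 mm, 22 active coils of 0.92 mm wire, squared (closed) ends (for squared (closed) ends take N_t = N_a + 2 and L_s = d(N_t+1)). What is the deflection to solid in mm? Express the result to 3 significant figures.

N_t = 24; L_s = 0.92·25 = 23 mm
δ_solid = L₀ − L_s = 56.7 − 23 = 33.7 mm

33.7 mm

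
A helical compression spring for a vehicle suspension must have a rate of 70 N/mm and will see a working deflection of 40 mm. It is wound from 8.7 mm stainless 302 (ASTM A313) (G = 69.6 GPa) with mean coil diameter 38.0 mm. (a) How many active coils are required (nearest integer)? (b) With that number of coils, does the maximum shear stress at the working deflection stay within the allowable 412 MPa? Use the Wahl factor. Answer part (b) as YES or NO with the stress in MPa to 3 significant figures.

N_a = Gd⁴/(8D³k) = (69.6×10³)(8.7⁴)/(8·38.0³·70) = 12.98 → N_a = 13
Actual rate k = Gd⁴/(8D³·13) = 69.872 N/mm
Working load F = kδ = 69.872·40 = 2794.9 N
C = 38.0/8.7 = 4.3678; K_W = (4C−1)/(4C−4)+0.615/C = 1.3635
τ_max = K_W·8FD/(πd³) = 1.3635·410.7 = 559.99 MPa
τ_max > 412 MPa → exceeds allowable

(a) 13 coils; (b) NO, τ_max = 560 MPa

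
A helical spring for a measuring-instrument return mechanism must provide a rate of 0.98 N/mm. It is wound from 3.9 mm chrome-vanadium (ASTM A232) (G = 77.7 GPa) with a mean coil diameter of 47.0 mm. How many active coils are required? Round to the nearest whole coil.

22

N_a = Gd⁴/(8D³k) = (77.7×10³ × 3.9⁴)/(8 × 47.0³ × 0.98)
    = 1.79754e+07 / 813972 = 22.08 → 22 coils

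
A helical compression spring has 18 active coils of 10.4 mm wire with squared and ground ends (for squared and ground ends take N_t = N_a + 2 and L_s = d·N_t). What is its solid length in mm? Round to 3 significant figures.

squared and ground ends: N_t = N_a + 2 = 18 + 2 = 20
L_s = d·N_t = 10.4 × 20 = 208 mm

208 mm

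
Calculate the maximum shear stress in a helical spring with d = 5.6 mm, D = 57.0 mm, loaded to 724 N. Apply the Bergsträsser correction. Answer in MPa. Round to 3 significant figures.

678 MPa

Spring index C = D/d = 57.0/5.6 = 10.1786
K_B = (4C+2)/(4C−3) = 42.714/37.714 = 1.1326
τ₀ = 8FD/(πd³) = 8·724·57.0/(π·5.6³) = 330144/551.71 = 598.4 MPa
τ_max = K·τ₀ = 1.1326 × 598.4 = 677.73 MPa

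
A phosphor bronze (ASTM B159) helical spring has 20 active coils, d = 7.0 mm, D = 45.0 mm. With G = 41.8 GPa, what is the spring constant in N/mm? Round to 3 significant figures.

k = Gd⁴/(8D³N_a) = (41.8×10³ × 7.0⁴) / (8 × 45.0³ × 20)
  = 1.00362e+08 / 1.458e+07 = 6.8835 N/mm

6.88 N/mm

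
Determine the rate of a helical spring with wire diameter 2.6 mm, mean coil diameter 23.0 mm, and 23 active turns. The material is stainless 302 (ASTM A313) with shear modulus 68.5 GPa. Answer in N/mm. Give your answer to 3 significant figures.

1.40 N/mm

k = Gd⁴/(8D³N_a) = (68.5×10³ × 2.6⁴) / (8 × 23.0³ × 23)
  = 3.13029e+06 / 2.23873e+06 = 1.3982 N/mm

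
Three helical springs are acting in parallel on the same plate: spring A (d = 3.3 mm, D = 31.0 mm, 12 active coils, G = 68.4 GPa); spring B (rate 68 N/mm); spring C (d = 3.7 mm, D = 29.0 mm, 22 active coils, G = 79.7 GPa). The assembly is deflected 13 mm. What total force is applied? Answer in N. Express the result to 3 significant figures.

k_A = Gd⁴/(8D³N_a) = (68.4×10³)(3.3⁴)/(8·31.0³·12) = 2.8363 N/mm
k_C = Gd⁴/(8D³N_a) = (79.7×10³)(3.7⁴)/(8·29.0³·22) = 3.4798 N/mm
Parallel: k_eq = 2.8363 + 68 + 3.4798 = 74.316 N/mm
F = k_eq·δ = 74.316·13 = 966.11 N

966 N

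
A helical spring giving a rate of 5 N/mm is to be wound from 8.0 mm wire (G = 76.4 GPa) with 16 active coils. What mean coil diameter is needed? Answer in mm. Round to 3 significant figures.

D = (Gd⁴/(8N_a·k))^(1/3) = (76.4×10³·8.0⁴/(8·16·5))^(1/3)
  = (488960)^(1/3) = 78.7815 mm

78.8 mm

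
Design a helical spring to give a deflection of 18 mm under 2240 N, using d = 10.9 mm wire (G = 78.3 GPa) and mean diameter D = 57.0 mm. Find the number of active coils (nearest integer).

Required rate k = F/δ = 2240/18 = 124.44 N/mm
N_a = Gd⁴/(8D³k) = (78.3×10³ × 10.9⁴)/(8 × 57.0³ × 124.44)
    = 1.10527e+09 / 1.8437e+08 = 5.995 → 6 coils

6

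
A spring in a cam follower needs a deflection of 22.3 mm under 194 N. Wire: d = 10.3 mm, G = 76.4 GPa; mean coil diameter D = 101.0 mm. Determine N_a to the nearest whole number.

12

Required rate k = F/δ = 194/22.3 = 8.6996 N/mm
N_a = Gd⁴/(8D³k) = (76.4×10³ × 10.3⁴)/(8 × 101.0³ × 8.6996)
    = 8.59889e+08 / 7.17053e+07 = 11.99 → 12 coils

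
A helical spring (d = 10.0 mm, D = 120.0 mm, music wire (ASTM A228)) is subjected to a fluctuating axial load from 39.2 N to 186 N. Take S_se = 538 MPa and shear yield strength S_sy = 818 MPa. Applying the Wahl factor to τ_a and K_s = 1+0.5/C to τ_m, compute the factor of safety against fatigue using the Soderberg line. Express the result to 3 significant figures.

11.1

C = D/d = 120.0/10.0 = 12.0000; K_W = (4C−1)/(4C−4)+0.615/C = 1.1194; K_s = 1+0.5/C = 1.0417
F_a = (F_max−F_min)/2 = 73.4 N; F_m = (F_max+F_min)/2 = 112.6 N
τ_a = K_W·8F_aD/(πd³) = 1.1194 × 22.429 = 25.108 MPa
τ_m = K_s·8F_mD/(πd³) = 1.0417 × 34.408 = 35.842 MPa
Soderberg: 1/n_f = τ_a/S_se + τ_m/S_sy = 25.108/538 + 35.842/818 = 0.04667 + 0.04382 = 0.090486
n_f = 1/0.090486 = 11.05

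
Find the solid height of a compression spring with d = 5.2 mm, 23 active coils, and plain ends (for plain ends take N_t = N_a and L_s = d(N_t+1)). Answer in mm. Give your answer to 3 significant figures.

plain ends: N_t = N_a = 23
L_s = d·(N_t+1) = 5.2 × 24 = 124.8 mm

125 mm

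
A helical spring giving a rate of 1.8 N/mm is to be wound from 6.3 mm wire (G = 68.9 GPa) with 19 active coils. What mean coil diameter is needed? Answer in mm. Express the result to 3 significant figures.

73.5 mm

D = (Gd⁴/(8N_a·k))^(1/3) = (68.9×10³·6.3⁴/(8·19·1.8))^(1/3)
  = (396703)^(1/3) = 73.4776 mm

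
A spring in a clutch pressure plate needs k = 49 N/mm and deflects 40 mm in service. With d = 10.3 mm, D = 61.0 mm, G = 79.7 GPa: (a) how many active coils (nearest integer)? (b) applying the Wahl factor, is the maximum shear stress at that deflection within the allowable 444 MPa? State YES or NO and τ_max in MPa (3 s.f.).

N_a = Gd⁴/(8D³k) = (79.7×10³)(10.3⁴)/(8·61.0³·49) = 10.08 → N_a = 10
Actual rate k = Gd⁴/(8D³·10) = 49.4 N/mm
Working load F = kδ = 49.4·40 = 1976 N
C = 61.0/10.3 = 5.9223; K_W = (4C−1)/(4C−4)+0.615/C = 1.2562
τ_max = K_W·8FD/(πd³) = 1.2562·280.9 = 352.87 MPa
τ_max ≤ 444 MPa → acceptable

(a) 10 coils; (b) YES, τ_max = 353 MPa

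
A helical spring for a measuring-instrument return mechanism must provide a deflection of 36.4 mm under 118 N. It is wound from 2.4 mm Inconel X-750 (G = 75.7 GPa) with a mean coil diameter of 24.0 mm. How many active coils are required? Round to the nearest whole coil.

7

Required rate k = F/δ = 118/36.4 = 3.2418 N/mm
N_a = Gd⁴/(8D³k) = (75.7×10³ × 2.4⁴)/(8 × 24.0³ × 3.2418)
    = 2.51154e+06 / 358513 = 7.005 → 7 coils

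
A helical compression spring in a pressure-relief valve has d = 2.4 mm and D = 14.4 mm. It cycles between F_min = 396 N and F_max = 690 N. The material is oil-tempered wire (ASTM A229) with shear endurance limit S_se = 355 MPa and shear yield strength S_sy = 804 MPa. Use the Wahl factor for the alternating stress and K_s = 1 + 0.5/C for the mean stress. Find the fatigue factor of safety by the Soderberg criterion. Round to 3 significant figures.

0.302

C = D/d = 14.4/2.4 = 6.0000; K_W = (4C−1)/(4C−4)+0.615/C = 1.2525; K_s = 1+0.5/C = 1.0833
F_a = (F_max−F_min)/2 = 147 N; F_m = (F_max+F_min)/2 = 543 N
τ_a = K_W·8F_aD/(πd³) = 1.2525 × 389.93 = 488.39 MPa
τ_m = K_s·8F_mD/(πd³) = 1.0833 × 1440.4 = 1560.4 MPa
Soderberg: 1/n_f = τ_a/S_se + τ_m/S_sy = 488.39/355 + 1560.4/804 = 1.37574 + 1.94077 = 3.3165
n_f = 1/3.3165 = 0.3015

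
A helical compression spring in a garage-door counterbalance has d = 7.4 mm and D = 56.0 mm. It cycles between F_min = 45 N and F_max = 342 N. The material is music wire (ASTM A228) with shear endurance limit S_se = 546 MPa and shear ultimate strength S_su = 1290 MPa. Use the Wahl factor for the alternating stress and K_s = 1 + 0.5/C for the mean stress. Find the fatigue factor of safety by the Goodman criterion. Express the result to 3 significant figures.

5.86

C = D/d = 56.0/7.4 = 7.5676; K_W = (4C−1)/(4C−4)+0.615/C = 1.1955; K_s = 1+0.5/C = 1.0661
F_a = (F_max−F_min)/2 = 148.5 N; F_m = (F_max+F_min)/2 = 193.5 N
τ_a = K_W·8F_aD/(πd³) = 1.1955 × 52.259 = 62.474 MPa
τ_m = K_s·8F_mD/(πd³) = 1.0661 × 68.095 = 72.594 MPa
Goodman: 1/n_f = τ_a/S_se + τ_m/S_su = 62.474/546 + 72.594/1290 = 0.11442 + 0.05627 = 0.17069
n_f = 1/0.17069 = 5.858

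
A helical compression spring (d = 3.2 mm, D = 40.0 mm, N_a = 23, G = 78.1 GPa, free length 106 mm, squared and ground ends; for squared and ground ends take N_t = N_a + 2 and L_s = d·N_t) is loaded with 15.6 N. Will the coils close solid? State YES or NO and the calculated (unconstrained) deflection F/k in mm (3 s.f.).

k = Gd⁴/(8D³N_a) = (78.1×10³)(3.2⁴)/(8·40.0³·23) = 0.69543 N/mm
N_t = 25; L_s = 3.2·25 = 80 mm; δ_solid = L₀ − L_s = 106 − 80 = 26 mm
δ = F/k = 15.6/0.69543 = 22.432 mm
δ < δ_solid → spring does not go solid

NO, δ = 22.4 mm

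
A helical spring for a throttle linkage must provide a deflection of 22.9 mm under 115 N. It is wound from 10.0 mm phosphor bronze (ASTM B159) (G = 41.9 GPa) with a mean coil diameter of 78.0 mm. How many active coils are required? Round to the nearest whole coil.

Required rate k = F/δ = 115/22.9 = 5.0218 N/mm
N_a = Gd⁴/(8D³k) = (41.9×10³ × 10.0⁴)/(8 × 78.0³ × 5.0218)
    = 4.19e+08 / 1.9065e+07 = 21.98 → 22 coils

22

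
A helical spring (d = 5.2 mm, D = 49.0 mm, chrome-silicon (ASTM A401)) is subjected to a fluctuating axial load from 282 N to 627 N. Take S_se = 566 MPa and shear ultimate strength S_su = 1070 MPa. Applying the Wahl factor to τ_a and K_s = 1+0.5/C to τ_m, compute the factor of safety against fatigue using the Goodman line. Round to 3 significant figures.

C = D/d = 49.0/5.2 = 9.4231; K_W = (4C−1)/(4C−4)+0.615/C = 1.1543; K_s = 1+0.5/C = 1.0531
F_a = (F_max−F_min)/2 = 172.5 N; F_m = (F_max+F_min)/2 = 454.5 N
τ_a = K_W·8F_aD/(πd³) = 1.1543 × 153.08 = 176.7 MPa
τ_m = K_s·8F_mD/(πd³) = 1.0531 × 403.33 = 424.73 MPa
Goodman: 1/n_f = τ_a/S_se + τ_m/S_su = 176.7/566 + 424.73/1070 = 0.31219 + 0.39694 = 0.70914
n_f = 1/0.70914 = 1.41

1.41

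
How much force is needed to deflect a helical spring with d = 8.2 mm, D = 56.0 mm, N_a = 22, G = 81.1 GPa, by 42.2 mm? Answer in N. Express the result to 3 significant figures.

k = Gd⁴/(8D³N_a) = (81.1×10³)(8.2⁴)/(8·56.0³·22) = 11.863 N/mm
F = k·δ = 11.863 × 42.2 = 500.62 N

501 N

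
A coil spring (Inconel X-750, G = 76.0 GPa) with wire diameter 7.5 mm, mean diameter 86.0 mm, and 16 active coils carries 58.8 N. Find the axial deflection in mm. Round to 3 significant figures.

19.9 mm

k = Gd⁴/(8D³N_a) = (76.0×10³)(7.5⁴)/(8·86.0³·16) = 2.9536 N/mm
δ = F/k = 58.8 / 2.9536 = 19.908 mm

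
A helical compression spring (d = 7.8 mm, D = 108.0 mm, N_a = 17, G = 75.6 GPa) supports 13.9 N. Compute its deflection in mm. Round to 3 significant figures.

8.51 mm

k = Gd⁴/(8D³N_a) = (75.6×10³)(7.8⁴)/(8·108.0³·17) = 1.6334 N/mm
δ = F/k = 13.9 / 1.6334 = 8.5099 mm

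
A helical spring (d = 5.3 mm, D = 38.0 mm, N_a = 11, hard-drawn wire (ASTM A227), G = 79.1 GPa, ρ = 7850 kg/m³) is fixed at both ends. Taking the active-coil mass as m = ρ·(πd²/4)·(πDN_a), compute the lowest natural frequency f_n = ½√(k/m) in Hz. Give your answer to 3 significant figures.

k = Gd⁴/(8D³N_a) = (79.1×10³)(5.3⁴)/(8·38.0³·11) = 12.925 N/mm = 12925 N/m
Wire length L = πDN_a = π·38.0·11 = 1313.2 mm
m = ρ·(πd²/4)·L = 7850 × 22.062×10⁻⁶ m² × 1.3132 m = 0.22742 kg
f_n = ½√(k/m) = 0.5·√(12925/0.22742) = 0.5·√(56834) = 119.2 Hz

119 Hz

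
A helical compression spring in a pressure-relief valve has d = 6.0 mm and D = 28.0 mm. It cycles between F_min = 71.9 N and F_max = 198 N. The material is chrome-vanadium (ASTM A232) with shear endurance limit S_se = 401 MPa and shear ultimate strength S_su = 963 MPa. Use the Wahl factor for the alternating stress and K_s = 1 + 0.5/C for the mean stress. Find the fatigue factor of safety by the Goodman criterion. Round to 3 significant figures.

8.29

C = D/d = 28.0/6.0 = 4.6667; K_W = (4C−1)/(4C−4)+0.615/C = 1.3363; K_s = 1+0.5/C = 1.1071
F_a = (F_max−F_min)/2 = 63.05 N; F_m = (F_max+F_min)/2 = 134.95 N
τ_a = K_W·8F_aD/(πd³) = 1.3363 × 20.813 = 27.813 MPa
τ_m = K_s·8F_mD/(πd³) = 1.1071 × 44.547 = 49.32 MPa
Goodman: 1/n_f = τ_a/S_se + τ_m/S_su = 27.813/401 + 49.32/963 = 0.06936 + 0.05121 = 0.12057
n_f = 1/0.12057 = 8.294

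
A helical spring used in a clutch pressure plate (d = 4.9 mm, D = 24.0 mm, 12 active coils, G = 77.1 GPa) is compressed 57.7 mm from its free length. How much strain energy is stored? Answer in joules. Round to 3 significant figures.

k = Gd⁴/(8D³N_a) = (77.1×10³)(4.9⁴)/(8·24.0³·12) = 33.491 N/mm
U = ½kδ² = 0.5 × 33.491 × 57.7² = 55751 N·mm = 55.751 J

55.8 J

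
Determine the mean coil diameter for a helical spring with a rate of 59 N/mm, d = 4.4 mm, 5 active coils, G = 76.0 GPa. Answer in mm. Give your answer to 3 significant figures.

D = (Gd⁴/(8N_a·k))^(1/3) = (76.0×10³·4.4⁴/(8·5·59))^(1/3)
  = (12070.1)^(1/3) = 22.9388 mm

22.9 mm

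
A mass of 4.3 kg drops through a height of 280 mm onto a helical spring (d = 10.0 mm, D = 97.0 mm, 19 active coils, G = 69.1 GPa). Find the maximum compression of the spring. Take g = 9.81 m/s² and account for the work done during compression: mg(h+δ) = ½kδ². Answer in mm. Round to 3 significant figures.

k = Gd⁴/(8D³N_a) = (69.1×10³)(10.0⁴)/(8·97.0³·19) = 4.981 N/mm
W = mg = 4.3 × 9.81 = 42.183 N
½kδ² − Wδ − Wh = 0 → δ = (W + √(W² + 2kWh))/k
δ = (42.183 + √(1779.4 + 117664))/4.981 = (42.183 + 345.61)/4.981 = 77.853 mm

77.9 mm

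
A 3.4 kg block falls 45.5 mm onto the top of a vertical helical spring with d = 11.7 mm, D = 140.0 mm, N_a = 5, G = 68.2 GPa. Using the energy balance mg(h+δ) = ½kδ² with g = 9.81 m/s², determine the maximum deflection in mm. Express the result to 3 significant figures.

19.3 mm

k = Gd⁴/(8D³N_a) = (68.2×10³)(11.7⁴)/(8·140.0³·5) = 11.644 N/mm
W = mg = 3.4 × 9.81 = 33.354 N
½kδ² − Wδ − Wh = 0 → δ = (W + √(W² + 2kWh))/k
δ = (33.354 + √(1112.5 + 35340.5))/11.644 = (33.354 + 190.93)/11.644 = 19.262 mm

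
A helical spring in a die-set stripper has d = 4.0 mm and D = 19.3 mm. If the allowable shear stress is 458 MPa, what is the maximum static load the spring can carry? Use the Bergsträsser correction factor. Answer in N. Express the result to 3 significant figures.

C = D/d = 19.3/4.0 = 4.8250
K_B = (4C+2)/(4C−3) = 21.300/16.300 = 1.3067
τ_max = K·8FD/(πd³) → F_max = τ_allow·πd³/(8DK)
F_max = 458·π·4.0³/(8·19.3·1.3067) = 92086/201.76 = 456.41 N

456 N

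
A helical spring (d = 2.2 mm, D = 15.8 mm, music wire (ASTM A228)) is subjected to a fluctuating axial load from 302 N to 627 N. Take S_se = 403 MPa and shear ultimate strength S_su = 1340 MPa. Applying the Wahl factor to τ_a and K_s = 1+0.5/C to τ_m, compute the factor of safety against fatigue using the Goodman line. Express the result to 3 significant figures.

0.309

C = D/d = 15.8/2.2 = 7.1818; K_W = (4C−1)/(4C−4)+0.615/C = 1.2070; K_s = 1+0.5/C = 1.0696
F_a = (F_max−F_min)/2 = 162.5 N; F_m = (F_max+F_min)/2 = 464.5 N
τ_a = K_W·8F_aD/(πd³) = 1.2070 × 614.02 = 741.1 MPa
τ_m = K_s·8F_mD/(πd³) = 1.0696 × 1755.2 = 1877.3 MPa
Goodman: 1/n_f = τ_a/S_se + τ_m/S_su = 741.1/403 + 1877.3/1340 = 1.83895 + 1.40101 = 3.24
n_f = 1/3.24 = 0.3086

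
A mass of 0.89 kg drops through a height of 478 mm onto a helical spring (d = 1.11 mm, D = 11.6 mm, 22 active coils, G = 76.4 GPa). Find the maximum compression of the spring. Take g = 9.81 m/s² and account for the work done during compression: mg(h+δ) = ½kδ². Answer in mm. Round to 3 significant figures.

163 mm

k = Gd⁴/(8D³N_a) = (76.4×10³)(1.11⁴)/(8·11.6³·22) = 0.42218 N/mm
W = mg = 0.89 × 9.81 = 8.7309 N
½kδ² − Wδ − Wh = 0 → δ = (W + √(W² + 2kWh))/k
δ = (8.7309 + √(76.229 + 3523.83))/0.42218 = (8.7309 + 60.001)/0.42218 = 162.8 mm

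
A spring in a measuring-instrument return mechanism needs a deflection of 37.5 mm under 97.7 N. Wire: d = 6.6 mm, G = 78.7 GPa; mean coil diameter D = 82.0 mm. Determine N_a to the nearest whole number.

Required rate k = F/δ = 97.7/37.5 = 2.6053 N/mm
N_a = Gd⁴/(8D³k) = (78.7×10³ × 6.6⁴)/(8 × 82.0³ × 2.6053)
    = 1.49331e+08 / 1.1492e+07 = 12.99 → 13 coils

13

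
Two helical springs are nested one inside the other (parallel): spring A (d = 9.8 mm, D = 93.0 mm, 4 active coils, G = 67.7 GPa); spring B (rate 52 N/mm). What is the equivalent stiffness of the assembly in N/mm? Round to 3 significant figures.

k_A = Gd⁴/(8D³N_a) = (67.7×10³)(9.8⁴)/(8·93.0³·4) = 24.26 N/mm
Parallel: k_eq = 24.26 + 52 = 76.26 N/mm

76.3 N/mm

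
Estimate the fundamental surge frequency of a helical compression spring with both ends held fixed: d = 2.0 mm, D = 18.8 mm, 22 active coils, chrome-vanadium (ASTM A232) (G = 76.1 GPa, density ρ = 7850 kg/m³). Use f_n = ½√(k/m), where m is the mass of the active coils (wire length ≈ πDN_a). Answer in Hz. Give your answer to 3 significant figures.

k = Gd⁴/(8D³N_a) = (76.1×10³)(2.0⁴)/(8·18.8³·22) = 1.0412 N/mm = 1041.2 N/m
Wire length L = πDN_a = π·18.8·22 = 1299.4 mm
m = ρ·(πd²/4)·L = 7850 × 3.1416×10⁻⁶ m² × 1.2994 m = 0.032044 kg
f_n = ½√(k/m) = 0.5·√(1041.2/0.032044) = 0.5·√(32491) = 90.127 Hz

90.1 Hz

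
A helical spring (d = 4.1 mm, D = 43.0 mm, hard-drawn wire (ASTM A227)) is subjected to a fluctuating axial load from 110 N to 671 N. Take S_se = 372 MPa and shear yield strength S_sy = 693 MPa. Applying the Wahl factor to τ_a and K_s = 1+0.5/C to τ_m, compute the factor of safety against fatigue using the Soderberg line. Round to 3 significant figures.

C = D/d = 43.0/4.1 = 10.4878; K_W = (4C−1)/(4C−4)+0.615/C = 1.1377; K_s = 1+0.5/C = 1.0477
F_a = (F_max−F_min)/2 = 280.5 N; F_m = (F_max+F_min)/2 = 390.5 N
τ_a = K_W·8F_aD/(πd³) = 1.1377 × 445.65 = 507.01 MPa
τ_m = K_s·8F_mD/(πd³) = 1.0477 × 620.41 = 649.99 MPa
Soderberg: 1/n_f = τ_a/S_se + τ_m/S_sy = 507.01/372 + 649.99/693 = 1.36292 + 0.93793 = 2.3009
n_f = 1/2.3009 = 0.4346

0.435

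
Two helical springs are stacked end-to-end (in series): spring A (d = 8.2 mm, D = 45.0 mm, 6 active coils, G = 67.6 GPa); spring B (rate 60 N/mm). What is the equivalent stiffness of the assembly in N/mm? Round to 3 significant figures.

32.3 N/mm

k_A = Gd⁴/(8D³N_a) = (67.6×10³)(8.2⁴)/(8·45.0³·6) = 69.875 N/mm
Series: 1/k_eq = 1/69.875 + 1/60 = 0.030978; k_eq = 32.281 N/mm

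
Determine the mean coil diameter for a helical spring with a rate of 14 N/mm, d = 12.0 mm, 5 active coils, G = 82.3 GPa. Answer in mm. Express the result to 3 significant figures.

145 mm

D = (Gd⁴/(8N_a·k))^(1/3) = (82.3×10³·12.0⁴/(8·5·14))^(1/3)
  = (3.04745e+06)^(1/3) = 144.9814 mm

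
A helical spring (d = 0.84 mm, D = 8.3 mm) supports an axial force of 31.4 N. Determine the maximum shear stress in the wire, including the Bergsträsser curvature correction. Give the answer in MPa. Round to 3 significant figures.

Spring index C = D/d = 8.3/0.84 = 9.8810
K_B = (4C+2)/(4C−3) = 41.524/36.524 = 1.1369
τ₀ = 8FD/(πd³) = 8·31.4·8.3/(π·0.84³) = 2084.96/1.862 = 1119.7 MPa
τ_max = K·τ₀ = 1.1369 × 1119.7 = 1273 MPa

1270 MPa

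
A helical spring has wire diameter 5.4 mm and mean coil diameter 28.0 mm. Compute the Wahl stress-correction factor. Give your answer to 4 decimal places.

1.2978

C = D/d = 28.0/5.4 = 5.1852
K_W = (4C−1)/(4C−4) + 0.615/C = 19.741/16.741 + 0.1186 = 1.2978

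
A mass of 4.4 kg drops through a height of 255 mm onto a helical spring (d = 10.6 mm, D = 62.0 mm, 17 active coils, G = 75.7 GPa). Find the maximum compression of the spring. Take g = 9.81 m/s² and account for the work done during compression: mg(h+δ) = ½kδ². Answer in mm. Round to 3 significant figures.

k = Gd⁴/(8D³N_a) = (75.7×10³)(10.6⁴)/(8·62.0³·17) = 29.485 N/mm
W = mg = 4.4 × 9.81 = 43.164 N
½kδ² − Wδ − Wh = 0 → δ = (W + √(W² + 2kWh))/k
δ = (43.164 + √(1863.1 + 649078))/29.485 = (43.164 + 806.81)/29.485 = 28.827 mm

28.8 mm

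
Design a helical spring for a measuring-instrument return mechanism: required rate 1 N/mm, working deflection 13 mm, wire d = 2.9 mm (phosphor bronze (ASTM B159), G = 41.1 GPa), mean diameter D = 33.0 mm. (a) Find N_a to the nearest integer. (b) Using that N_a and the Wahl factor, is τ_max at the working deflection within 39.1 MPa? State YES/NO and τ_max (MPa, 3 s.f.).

(a) 10 coils; (b) NO, τ_max = 51.0 MPa

N_a = Gd⁴/(8D³k) = (41.1×10³)(2.9⁴)/(8·33.0³·1) = 10.11 → N_a = 10
Actual rate k = Gd⁴/(8D³·10) = 1.0111 N/mm
Working load F = kδ = 1.0111·13 = 13.145 N
C = 33.0/2.9 = 11.3793; K_W = (4C−1)/(4C−4)+0.615/C = 1.1263
τ_max = K_W·8FD/(πd³) = 1.1263·45.29 = 51.011 MPa
τ_max > 39.1 MPa → exceeds allowable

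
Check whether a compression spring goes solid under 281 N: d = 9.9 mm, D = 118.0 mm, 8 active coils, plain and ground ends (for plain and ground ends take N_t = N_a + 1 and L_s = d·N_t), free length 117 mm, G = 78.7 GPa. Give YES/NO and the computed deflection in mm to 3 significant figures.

YES, δ = 39.1 mm

k = Gd⁴/(8D³N_a) = (78.7×10³)(9.9⁴)/(8·118.0³·8) = 7.1893 N/mm
N_t = 9; L_s = 9.9·9 = 89.1 mm; δ_solid = L₀ − L_s = 117 − 89.1 = 27.9 mm
δ = F/k = 281/7.1893 = 39.086 mm
δ ≥ δ_solid → spring goes solid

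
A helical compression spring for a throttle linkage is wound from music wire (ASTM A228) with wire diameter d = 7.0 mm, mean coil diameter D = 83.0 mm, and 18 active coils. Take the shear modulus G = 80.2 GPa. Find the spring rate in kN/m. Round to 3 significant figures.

2.34 kN/m

k = Gd⁴/(8D³N_a) = (80.2×10³ × 7.0⁴) / (8 × 83.0³ × 18)
  = 1.9256e+08 / 8.23373e+07 = 2.3387 N/mm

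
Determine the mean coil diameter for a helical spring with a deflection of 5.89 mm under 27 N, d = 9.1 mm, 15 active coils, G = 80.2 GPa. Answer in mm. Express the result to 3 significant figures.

100 mm

Required rate k = F/δ = 27/5.89 = 4.584 N/mm
D = (Gd⁴/(8N_a·k))^(1/3) = (80.2×10³·9.1⁴/(8·15·4.584))^(1/3)
  = (999793)^(1/3) = 99.9931 mm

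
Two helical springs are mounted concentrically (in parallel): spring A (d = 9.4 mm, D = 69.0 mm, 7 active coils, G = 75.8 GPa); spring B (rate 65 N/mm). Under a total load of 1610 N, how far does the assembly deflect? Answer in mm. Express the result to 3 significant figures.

16.6 mm

k_A = Gd⁴/(8D³N_a) = (75.8×10³)(9.4⁴)/(8·69.0³·7) = 32.17 N/mm
Parallel: k_eq = 32.17 + 65 = 97.17 N/mm
δ = F/k_eq = 1610/97.17 = 16.569 mm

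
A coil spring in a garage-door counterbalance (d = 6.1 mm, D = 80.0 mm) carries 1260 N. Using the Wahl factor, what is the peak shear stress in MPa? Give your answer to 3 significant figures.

Spring index C = D/d = 80.0/6.1 = 13.1148
K_W = (4C−1)/(4C−4) + 0.615/C = 51.459/48.459 + 0.0469 = 1.1088
τ₀ = 8FD/(πd³) = 8·1260·80.0/(π·6.1³) = 806400/713.08 = 1130.9 MPa
τ_max = K·τ₀ = 1.1088 × 1130.9 = 1253.9 MPa

1250 MPa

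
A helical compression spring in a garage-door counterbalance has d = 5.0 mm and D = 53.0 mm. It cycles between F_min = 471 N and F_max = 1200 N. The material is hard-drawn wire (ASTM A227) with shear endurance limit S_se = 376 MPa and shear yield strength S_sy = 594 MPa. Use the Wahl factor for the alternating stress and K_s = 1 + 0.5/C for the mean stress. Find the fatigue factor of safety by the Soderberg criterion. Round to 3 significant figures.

C = D/d = 53.0/5.0 = 10.6000; K_W = (4C−1)/(4C−4)+0.615/C = 1.1361; K_s = 1+0.5/C = 1.0472
F_a = (F_max−F_min)/2 = 364.5 N; F_m = (F_max+F_min)/2 = 835.5 N
τ_a = K_W·8F_aD/(πd³) = 1.1361 × 393.55 = 447.13 MPa
τ_m = K_s·8F_mD/(πd³) = 1.0472 × 902.1 = 944.65 MPa
Soderberg: 1/n_f = τ_a/S_se + τ_m/S_sy = 447.13/376 + 944.65/594 = 1.18918 + 1.59031 = 2.7795
n_f = 1/2.7795 = 0.3598

0.360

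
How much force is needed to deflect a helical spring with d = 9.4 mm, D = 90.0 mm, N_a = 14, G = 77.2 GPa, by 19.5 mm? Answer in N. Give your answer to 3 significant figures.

144 N

k = Gd⁴/(8D³N_a) = (77.2×10³)(9.4⁴)/(8·90.0³·14) = 7.3822 N/mm
F = k·δ = 7.3822 × 19.5 = 143.95 N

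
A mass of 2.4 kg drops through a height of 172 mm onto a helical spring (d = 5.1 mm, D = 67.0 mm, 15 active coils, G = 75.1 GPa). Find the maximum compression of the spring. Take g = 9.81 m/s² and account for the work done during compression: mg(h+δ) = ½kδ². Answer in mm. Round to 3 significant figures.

k = Gd⁴/(8D³N_a) = (75.1×10³)(5.1⁴)/(8·67.0³·15) = 1.4077 N/mm
W = mg = 2.4 × 9.81 = 23.544 N
½kδ² − Wδ − Wh = 0 → δ = (W + √(W² + 2kWh))/k
δ = (23.544 + √(554.32 + 11401.3))/1.4077 = (23.544 + 109.34)/1.4077 = 94.398 mm

94.4 mm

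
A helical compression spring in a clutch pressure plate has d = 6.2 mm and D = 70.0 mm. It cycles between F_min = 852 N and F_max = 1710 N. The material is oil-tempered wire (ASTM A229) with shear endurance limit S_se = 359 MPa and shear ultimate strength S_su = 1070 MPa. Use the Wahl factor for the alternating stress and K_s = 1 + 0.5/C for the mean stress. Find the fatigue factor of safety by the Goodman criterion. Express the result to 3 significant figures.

C = D/d = 70.0/6.2 = 11.2903; K_W = (4C−1)/(4C−4)+0.615/C = 1.1274; K_s = 1+0.5/C = 1.0443
F_a = (F_max−F_min)/2 = 429 N; F_m = (F_max+F_min)/2 = 1281 N
τ_a = K_W·8F_aD/(πd³) = 1.1274 × 320.86 = 361.73 MPa
τ_m = K_s·8F_mD/(πd³) = 1.0443 × 958.1 = 1000.5 MPa
Goodman: 1/n_f = τ_a/S_se + τ_m/S_su = 361.73/359 + 1000.5/1070 = 1.00760 + 0.93508 = 1.9427
n_f = 1/1.9427 = 0.5148

0.515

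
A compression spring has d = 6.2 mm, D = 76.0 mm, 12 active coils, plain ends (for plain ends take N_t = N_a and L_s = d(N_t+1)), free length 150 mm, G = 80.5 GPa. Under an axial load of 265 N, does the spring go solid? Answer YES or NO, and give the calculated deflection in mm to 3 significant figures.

k = Gd⁴/(8D³N_a) = (80.5×10³)(6.2⁴)/(8·76.0³·12) = 2.8226 N/mm
N_t = 12; L_s = 6.2·13 = 80.6 mm; δ_solid = L₀ − L_s = 150 − 80.6 = 69.4 mm
δ = F/k = 265/2.8226 = 93.885 mm
δ ≥ δ_solid → spring goes solid

YES, δ = 93.9 mm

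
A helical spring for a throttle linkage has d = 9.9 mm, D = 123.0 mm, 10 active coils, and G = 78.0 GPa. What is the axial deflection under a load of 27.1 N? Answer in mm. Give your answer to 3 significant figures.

5.38 mm

k = Gd⁴/(8D³N_a) = (78.0×10³)(9.9⁴)/(8·123.0³·10) = 5.033 N/mm
δ = F/k = 27.1 / 5.033 = 5.3844 mm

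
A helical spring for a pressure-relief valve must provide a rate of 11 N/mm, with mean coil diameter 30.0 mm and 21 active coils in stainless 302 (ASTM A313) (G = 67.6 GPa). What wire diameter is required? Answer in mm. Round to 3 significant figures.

d = (8D³N_a·k / G)^(1/4) = (8·30.0³·21·11 / (67.6×10³))^0.25
  = (738.11)^0.25 = 5.2123 mm

5.21 mm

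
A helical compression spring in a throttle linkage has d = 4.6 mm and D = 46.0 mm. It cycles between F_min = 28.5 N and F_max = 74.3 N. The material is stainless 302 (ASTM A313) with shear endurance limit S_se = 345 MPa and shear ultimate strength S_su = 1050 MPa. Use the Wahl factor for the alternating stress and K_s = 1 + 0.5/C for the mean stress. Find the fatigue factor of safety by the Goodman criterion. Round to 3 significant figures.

6.52

C = D/d = 46.0/4.6 = 10.0000; K_W = (4C−1)/(4C−4)+0.615/C = 1.1448; K_s = 1+0.5/C = 1.0500
F_a = (F_max−F_min)/2 = 22.9 N; F_m = (F_max+F_min)/2 = 51.4 N
τ_a = K_W·8F_aD/(πd³) = 1.1448 × 27.559 = 31.55 MPa
τ_m = K_s·8F_mD/(πd³) = 1.0500 × 61.857 = 64.95 MPa
Goodman: 1/n_f = τ_a/S_se + τ_m/S_su = 31.55/345 + 64.95/1050 = 0.09145 + 0.06186 = 0.15331
n_f = 1/0.15331 = 6.523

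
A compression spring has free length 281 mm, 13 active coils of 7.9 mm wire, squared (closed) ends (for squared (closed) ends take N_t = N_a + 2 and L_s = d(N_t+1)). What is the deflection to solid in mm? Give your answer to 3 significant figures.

N_t = 15; L_s = 7.9·16 = 126.4 mm
δ_solid = L₀ − L_s = 281 − 126.4 = 154.6 mm

155 mm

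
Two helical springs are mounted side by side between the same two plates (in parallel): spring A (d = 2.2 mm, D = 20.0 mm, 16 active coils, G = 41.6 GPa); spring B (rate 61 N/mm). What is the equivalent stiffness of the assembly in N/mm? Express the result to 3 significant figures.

62.0 N/mm

k_A = Gd⁴/(8D³N_a) = (41.6×10³)(2.2⁴)/(8·20.0³·16) = 0.95167 N/mm
Parallel: k_eq = 0.95167 + 61 = 61.952 N/mm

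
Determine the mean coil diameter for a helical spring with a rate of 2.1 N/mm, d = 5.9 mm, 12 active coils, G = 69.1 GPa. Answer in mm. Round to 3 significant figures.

D = (Gd⁴/(8N_a·k))^(1/3) = (69.1×10³·5.9⁴/(8·12·2.1))^(1/3)
  = (415332)^(1/3) = 74.6103 mm

74.6 mm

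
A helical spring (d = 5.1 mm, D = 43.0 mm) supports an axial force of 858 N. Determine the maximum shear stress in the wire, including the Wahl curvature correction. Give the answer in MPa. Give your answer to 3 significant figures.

831 MPa

Spring index C = D/d = 43.0/5.1 = 8.4314
K_W = (4C−1)/(4C−4) + 0.615/C = 32.725/29.725 + 0.0729 = 1.1739
τ₀ = 8FD/(πd³) = 8·858·43.0/(π·5.1³) = 295152/416.74 = 708.25 MPa
τ_max = K·τ₀ = 1.1739 × 708.25 = 831.39 MPa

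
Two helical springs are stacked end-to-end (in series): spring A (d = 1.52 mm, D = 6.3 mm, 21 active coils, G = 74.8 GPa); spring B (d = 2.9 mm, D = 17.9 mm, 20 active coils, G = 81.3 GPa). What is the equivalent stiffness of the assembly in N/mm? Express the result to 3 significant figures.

3.78 N/mm

k_A = Gd⁴/(8D³N_a) = (74.8×10³)(1.52⁴)/(8·6.3³·21) = 9.5048 N/mm
k_B = Gd⁴/(8D³N_a) = (81.3×10³)(2.9⁴)/(8·17.9³·20) = 6.2662 N/mm
Series: 1/k_eq = 1/9.5048 + 1/6.2662 = 0.2648; k_eq = 3.7765 N/mm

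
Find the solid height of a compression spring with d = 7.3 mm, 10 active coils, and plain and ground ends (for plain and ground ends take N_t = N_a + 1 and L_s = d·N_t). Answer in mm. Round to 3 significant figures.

plain and ground ends: N_t = N_a + 1 = 10 + 1 = 11
L_s = d·N_t = 7.3 × 11 = 80.3 mm

80.3 mm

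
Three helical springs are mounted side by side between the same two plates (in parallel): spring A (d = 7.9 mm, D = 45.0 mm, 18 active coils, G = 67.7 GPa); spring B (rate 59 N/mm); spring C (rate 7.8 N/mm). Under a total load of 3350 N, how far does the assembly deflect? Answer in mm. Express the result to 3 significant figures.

k_A = Gd⁴/(8D³N_a) = (67.7×10³)(7.9⁴)/(8·45.0³·18) = 20.095 N/mm
Parallel: k_eq = 20.095 + 59 + 7.8 = 86.895 N/mm
δ = F/k_eq = 3350/86.895 = 38.552 mm

38.6 mm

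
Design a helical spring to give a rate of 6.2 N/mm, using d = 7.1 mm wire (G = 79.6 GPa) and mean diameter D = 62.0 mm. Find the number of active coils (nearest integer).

N_a = Gd⁴/(8D³k) = (79.6×10³ × 7.1⁴)/(8 × 62.0³ × 6.2)
    = 2.02277e+08 / 1.18211e+07 = 17.11 → 17 coils

17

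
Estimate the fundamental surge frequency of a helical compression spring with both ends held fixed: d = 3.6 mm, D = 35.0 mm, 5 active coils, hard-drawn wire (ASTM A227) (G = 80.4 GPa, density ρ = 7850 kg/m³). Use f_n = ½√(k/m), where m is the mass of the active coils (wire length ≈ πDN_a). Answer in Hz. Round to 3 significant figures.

212 Hz

k = Gd⁴/(8D³N_a) = (80.4×10³)(3.6⁴)/(8·35.0³·5) = 7.8741 N/mm = 7874.1 N/m
Wire length L = πDN_a = π·35.0·5 = 549.78 mm
m = ρ·(πd²/4)·L = 7850 × 10.179×10⁻⁶ m² × 0.54978 m = 0.043929 kg
f_n = ½√(k/m) = 0.5·√(7874.1/0.043929) = 0.5·√(1.7925e+05) = 211.69 Hz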